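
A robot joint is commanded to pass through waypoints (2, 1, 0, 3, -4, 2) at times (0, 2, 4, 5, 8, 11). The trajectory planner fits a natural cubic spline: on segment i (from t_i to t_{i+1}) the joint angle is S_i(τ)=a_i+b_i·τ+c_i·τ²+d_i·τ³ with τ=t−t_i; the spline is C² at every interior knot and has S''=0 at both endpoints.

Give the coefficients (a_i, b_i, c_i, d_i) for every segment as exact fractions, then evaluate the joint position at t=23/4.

Δ: Δ0=-1/2, Δ1=-1/2, Δ2=3, Δ3=-7/3, Δ4=2
row 1: diag=8, rhs=0; c'=1/4, d'=0
row 2: denom=6−2·1/4=11/2; d'=(21−2·0)/(11/2)=42/11
row 3: denom=8−1·2/11=86/11; d'=(-32−1·42/11)/(86/11)=-197/43
row 4: denom=12−3·33/86=933/86; d'=(26−3·-197/43)/(933/86)=3418/933
back: M4=3418/933
back: M3=-197/43−33/86·3418/933=-1862/311
back: M2=42/11−2/11·-1862/311=1526/311
back: M1=0−1/4·1526/311=-763/622
M: M0=0, M1=-763/622, M2=1526/311, M3=-1862/311, M4=3418/933, M5=0
seg 0: a=2, c=M0/2=0, d=(M1−M0)/(6·2)=-763/7464, b=Δ0−h0·(2M0+M1)/6=-85/933
seg 1: a=1, c=M1/2=-763/1244, d=(M2−M1)/(6·2)=3815/7464, b=Δ1−h1·(2M1+M2)/6=-2459/1866
seg 2: a=0, c=M2/2=763/311, d=(M3−M2)/(6·1)=-1694/933, b=Δ2−h2·(2M2+M3)/6=2204/933
seg 3: a=3, c=M3/2=-931/311, d=(M4−M3)/(6·3)=4502/8397, b=Δ3−h3·(2M3+M4)/6=1700/933
seg 4: a=-4, c=M4/2=1709/933, d=(M5−M4)/(6·3)=-1709/8397, b=Δ4−h4·(2M4+M5)/6=-1552/933
t_q=23/4 → seg 3, τ=3/4; S=3+1700/933·τ+-931/311·τ²+4502/8397·τ³=28949/9952

  seg 0: a=2 b=-85/933 c=0 d=-763/7464
  seg 1: a=1 b=-2459/1866 c=-763/1244 d=3815/7464
  seg 2: a=0 b=2204/933 c=763/311 d=-1694/933
  seg 3: a=3 b=1700/933 c=-931/311 d=4502/8397
  seg 4: a=-4 b=-1552/933 c=1709/933 d=-1709/8397
S(23/4) = 28949/9952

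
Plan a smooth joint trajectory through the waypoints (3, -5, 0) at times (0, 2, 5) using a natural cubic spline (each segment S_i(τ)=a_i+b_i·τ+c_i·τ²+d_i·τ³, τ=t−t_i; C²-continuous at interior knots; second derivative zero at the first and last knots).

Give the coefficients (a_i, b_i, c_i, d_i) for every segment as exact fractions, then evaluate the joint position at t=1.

Δ: Δ0=-4, Δ1=5/3
row 1: diag=10, rhs=34; c'=3/10, d'=17/5
back: M1=17/5
M: M0=0, M1=17/5, M2=0
seg 0: a=3, c=M0/2=0, d=(M1−M0)/(6·2)=17/60, b=Δ0−h0·(2M0+M1)/6=-77/15
seg 1: a=-5, c=M1/2=17/10, d=(M2−M1)/(6·3)=-17/90, b=Δ1−h1·(2M1+M2)/6=-26/15
t_q=1 → seg 0, τ=1; S=3+-77/15·τ+0·τ²+17/60·τ³=-37/20

  seg 0: a=3 b=-77/15 c=0 d=17/60
  seg 1: a=-5 b=-26/15 c=17/10 d=-17/90
S(1) = -37/20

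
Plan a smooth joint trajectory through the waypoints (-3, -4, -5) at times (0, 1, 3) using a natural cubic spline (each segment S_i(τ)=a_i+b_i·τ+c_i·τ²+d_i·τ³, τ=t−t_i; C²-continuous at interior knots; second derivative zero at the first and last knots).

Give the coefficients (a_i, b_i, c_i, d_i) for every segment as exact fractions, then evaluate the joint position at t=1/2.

  seg 0: a=-3 b=-13/12 c=0 d=1/12
  seg 1: a=-4 b=-5/6 c=1/4 d=-1/24
S(1/2) = -113/32

Δ: Δ0=-1, Δ1=-1/2
row 1: diag=6, rhs=3; c'=1/3, d'=1/2
back: M1=1/2
M: M0=0, M1=1/2, M2=0
seg 0: a=-3, c=M0/2=0, d=(M1−M0)/(6·1)=1/12, b=Δ0−h0·(2M0+M1)/6=-13/12
seg 1: a=-4, c=M1/2=1/4, d=(M2−M1)/(6·2)=-1/24, b=Δ1−h1·(2M1+M2)/6=-5/6
t_q=1/2 → seg 0, τ=1/2; S=-3+-13/12·τ+0·τ²+1/12·τ³=-113/32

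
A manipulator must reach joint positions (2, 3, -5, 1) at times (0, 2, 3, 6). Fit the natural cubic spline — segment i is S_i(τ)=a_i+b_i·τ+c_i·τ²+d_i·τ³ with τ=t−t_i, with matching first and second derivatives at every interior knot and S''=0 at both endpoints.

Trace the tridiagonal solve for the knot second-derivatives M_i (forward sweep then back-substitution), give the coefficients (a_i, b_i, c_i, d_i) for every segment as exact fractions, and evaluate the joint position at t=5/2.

  seg 0: a=2 b=359/94 c=0 d=-39/47
  seg 1: a=3 b=-577/94 c=-234/47 d=293/94
  seg 2: a=-5 b=-317/47 c=411/94 d=-137/282
S(5/2) = -695/752

Δ: Δ0=1/2, Δ1=-8, Δ2=2
row 1: diag=6, rhs=-51; c'=1/6, d'=-17/2
row 2: denom=8−1·1/6=47/6; d'=(60−1·-17/2)/(47/6)=411/47
back: M2=411/47
back: M1=-17/2−1/6·411/47=-468/47
M: M0=0, M1=-468/47, M2=411/47, M3=0
seg 0: a=2, c=M0/2=0, d=(M1−M0)/(6·2)=-39/47, b=Δ0−h0·(2M0+M1)/6=359/94
seg 1: a=3, c=M1/2=-234/47, d=(M2−M1)/(6·1)=293/94, b=Δ1−h1·(2M1+M2)/6=-577/94
seg 2: a=-5, c=M2/2=411/94, d=(M3−M2)/(6·3)=-137/282, b=Δ2−h2·(2M2+M3)/6=-317/47
t_q=5/2 → seg 1, τ=1/2; S=3+-577/94·τ+-234/47·τ²+293/94·τ³=-695/752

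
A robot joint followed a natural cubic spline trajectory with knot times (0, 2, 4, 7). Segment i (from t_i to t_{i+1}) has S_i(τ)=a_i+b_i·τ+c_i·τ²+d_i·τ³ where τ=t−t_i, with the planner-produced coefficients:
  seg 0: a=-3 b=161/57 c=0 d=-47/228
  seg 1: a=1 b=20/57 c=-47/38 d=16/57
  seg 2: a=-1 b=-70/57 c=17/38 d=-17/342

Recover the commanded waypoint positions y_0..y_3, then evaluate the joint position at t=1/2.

y_0=-3 y_1=1 y_2=-1 y_3=-2
S(1/2) = -981/608

y_0 = S_0(0) = a_0 = -3
y_1 = S_1(0) = a_1 = 1
y_2 = S_2(0) = a_2 = -1
y_3 = S_2(3) = -2
t_q=1/2 is in segment 0 (τ=1/2); S_0(τ)=-981/608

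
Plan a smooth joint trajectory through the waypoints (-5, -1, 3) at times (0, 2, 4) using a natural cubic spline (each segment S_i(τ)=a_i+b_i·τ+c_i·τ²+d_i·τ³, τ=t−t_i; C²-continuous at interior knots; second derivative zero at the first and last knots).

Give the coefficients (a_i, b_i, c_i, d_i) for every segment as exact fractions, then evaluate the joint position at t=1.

Δ: Δ0=2, Δ1=2
row 1: diag=8, rhs=0; c'=1/4, d'=0
back: M1=0
M: M0=0, M1=0, M2=0
seg 0: a=-5, c=M0/2=0, d=(M1−M0)/(6·2)=0, b=Δ0−h0·(2M0+M1)/6=2
seg 1: a=-1, c=M1/2=0, d=(M2−M1)/(6·2)=0, b=Δ1−h1·(2M1+M2)/6=2
t_q=1 → seg 0, τ=1; S=-5+2·τ+0·τ²+0·τ³=-3

  seg 0: a=-5 b=2 c=0 d=0
  seg 1: a=-1 b=2 c=0 d=0
S(1) = -3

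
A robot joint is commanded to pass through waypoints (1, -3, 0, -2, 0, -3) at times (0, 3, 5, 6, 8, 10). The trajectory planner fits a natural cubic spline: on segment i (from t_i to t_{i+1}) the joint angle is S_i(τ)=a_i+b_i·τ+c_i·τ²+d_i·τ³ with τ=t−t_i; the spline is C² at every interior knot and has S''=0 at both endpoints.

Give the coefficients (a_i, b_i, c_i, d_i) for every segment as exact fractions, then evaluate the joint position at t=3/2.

Δ: Δ0=-4/3, Δ1=3/2, Δ2=-2, Δ3=1, Δ4=-3/2
row 1: diag=10, rhs=17; c'=1/5, d'=17/10
row 2: denom=6−2·1/5=28/5; d'=(-21−2·17/10)/(28/5)=-61/14
row 3: denom=6−1·5/28=163/28; d'=(18−1·-61/14)/(163/28)=626/163
row 4: denom=8−2·56/163=1192/163; d'=(-15−2·626/163)/(1192/163)=-3697/1192
back: M4=-3697/1192
back: M3=626/163−56/163·-3697/1192=731/149
back: M2=-61/14−5/28·731/149=-3119/596
back: M1=17/10−1/5·-3119/596=1637/596
M: M0=0, M1=1637/596, M2=-3119/596, M3=731/149, M4=-3697/1192, M5=0
seg 0: a=1, c=M0/2=0, d=(M1−M0)/(6·3)=1637/10728, b=Δ0−h0·(2M0+M1)/6=-9679/3576
seg 1: a=-3, c=M1/2=1637/1192, d=(M2−M1)/(6·2)=-1189/1788, b=Δ1−h1·(2M1+M2)/6=2527/1788
seg 2: a=0, c=M2/2=-3119/1192, d=(M3−M2)/(6·1)=6043/3576, b=Δ2−h2·(2M2+M3)/6=-1919/1788
seg 3: a=-2, c=M3/2=731/298, d=(M4−M3)/(6·2)=-9545/14304, b=Δ3−h3·(2M3+M4)/6=-4423/3576
seg 4: a=0, c=M4/2=-3697/2384, d=(M5−M4)/(6·2)=3697/14304, b=Δ4−h4·(2M4+M5)/6=1015/1788
t_q=3/2 → seg 0, τ=3/2; S=1+-9679/3576·τ+0·τ²+1637/10728·τ³=-24269/9536

  seg 0: a=1 b=-9679/3576 c=0 d=1637/10728
  seg 1: a=-3 b=2527/1788 c=1637/1192 d=-1189/1788
  seg 2: a=0 b=-1919/1788 c=-3119/1192 d=6043/3576
  seg 3: a=-2 b=-4423/3576 c=731/298 d=-9545/14304
  seg 4: a=0 b=1015/1788 c=-3697/2384 d=3697/14304
S(3/2) = -24269/9536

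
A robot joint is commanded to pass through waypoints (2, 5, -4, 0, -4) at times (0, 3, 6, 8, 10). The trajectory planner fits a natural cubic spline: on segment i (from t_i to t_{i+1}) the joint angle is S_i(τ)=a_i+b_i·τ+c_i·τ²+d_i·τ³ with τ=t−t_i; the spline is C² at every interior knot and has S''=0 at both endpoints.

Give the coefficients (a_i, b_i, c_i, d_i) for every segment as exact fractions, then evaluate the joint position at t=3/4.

Δ: Δ0=1, Δ1=-3, Δ2=2, Δ3=-2
row 1: diag=12, rhs=-24; c'=1/4, d'=-2
row 2: denom=10−3·1/4=37/4; d'=(30−3·-2)/(37/4)=144/37
row 3: denom=8−2·8/37=280/37; d'=(-24−2·144/37)/(280/37)=-21/5
back: M3=-21/5
back: M2=144/37−8/37·-21/5=24/5
back: M1=-2−1/4·24/5=-16/5
M: M0=0, M1=-16/5, M2=24/5, M3=-21/5, M4=0
seg 0: a=2, c=M0/2=0, d=(M1−M0)/(6·3)=-8/45, b=Δ0−h0·(2M0+M1)/6=13/5
seg 1: a=5, c=M1/2=-8/5, d=(M2−M1)/(6·3)=4/9, b=Δ1−h1·(2M1+M2)/6=-11/5
seg 2: a=-4, c=M2/2=12/5, d=(M3−M2)/(6·2)=-3/4, b=Δ2−h2·(2M2+M3)/6=1/5
seg 3: a=0, c=M3/2=-21/10, d=(M4−M3)/(6·2)=7/20, b=Δ3−h3·(2M3+M4)/6=4/5
t_q=3/4 → seg 0, τ=3/4; S=2+13/5·τ+0·τ²+-8/45·τ³=31/8

  seg 0: a=2 b=13/5 c=0 d=-8/45
  seg 1: a=5 b=-11/5 c=-8/5 d=4/9
  seg 2: a=-4 b=1/5 c=12/5 d=-3/4
  seg 3: a=0 b=4/5 c=-21/10 d=7/20
S(3/4) = 31/8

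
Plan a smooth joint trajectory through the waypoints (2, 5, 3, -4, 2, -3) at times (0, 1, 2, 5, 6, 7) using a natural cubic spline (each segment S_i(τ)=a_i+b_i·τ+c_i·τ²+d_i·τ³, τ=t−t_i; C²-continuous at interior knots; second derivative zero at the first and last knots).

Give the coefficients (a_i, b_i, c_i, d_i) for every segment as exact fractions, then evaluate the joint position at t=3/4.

Δ: Δ0=3, Δ1=-2, Δ2=-7/3, Δ3=6, Δ4=-5
row 1: diag=4, rhs=-30; c'=1/4, d'=-15/2
row 2: denom=8−1·1/4=31/4; d'=(-2−1·-15/2)/(31/4)=22/31
row 3: denom=8−3·12/31=212/31; d'=(50−3·22/31)/(212/31)=7
row 4: denom=4−1·31/212=817/212; d'=(-66−1·7)/(817/212)=-15476/817
back: M4=-15476/817
back: M3=7−31/212·-15476/817=7982/817
back: M2=22/31−12/31·7982/817=-2510/817
back: M1=-15/2−1/4·-2510/817=-5500/817
M: M0=0, M1=-5500/817, M2=-2510/817, M3=7982/817, M4=-15476/817, M5=0
seg 0: a=2, c=M0/2=0, d=(M1−M0)/(6·1)=-2750/2451, b=Δ0−h0·(2M0+M1)/6=10103/2451
seg 1: a=5, c=M1/2=-2750/817, d=(M2−M1)/(6·1)=1495/2451, b=Δ1−h1·(2M1+M2)/6=1853/2451
seg 2: a=3, c=M2/2=-1255/817, d=(M3−M2)/(6·3)=122/171, b=Δ2−h2·(2M2+M3)/6=-10162/2451
seg 3: a=-4, c=M3/2=3991/817, d=(M4−M3)/(6·1)=-11729/2451, b=Δ3−h3·(2M3+M4)/6=14462/2451
seg 4: a=2, c=M4/2=-7738/817, d=(M5−M4)/(6·1)=7738/2451, b=Δ4−h4·(2M4+M5)/6=3221/2451
t_q=3/4 → seg 0, τ=3/4; S=2+10103/2451·τ+0·τ²+-2750/2451·τ³=120737/26144

  seg 0: a=2 b=10103/2451 c=0 d=-2750/2451
  seg 1: a=5 b=1853/2451 c=-2750/817 d=1495/2451
  seg 2: a=3 b=-10162/2451 c=-1255/817 d=122/171
  seg 3: a=-4 b=14462/2451 c=3991/817 d=-11729/2451
  seg 4: a=2 b=3221/2451 c=-7738/817 d=7738/2451
S(3/4) = 120737/26144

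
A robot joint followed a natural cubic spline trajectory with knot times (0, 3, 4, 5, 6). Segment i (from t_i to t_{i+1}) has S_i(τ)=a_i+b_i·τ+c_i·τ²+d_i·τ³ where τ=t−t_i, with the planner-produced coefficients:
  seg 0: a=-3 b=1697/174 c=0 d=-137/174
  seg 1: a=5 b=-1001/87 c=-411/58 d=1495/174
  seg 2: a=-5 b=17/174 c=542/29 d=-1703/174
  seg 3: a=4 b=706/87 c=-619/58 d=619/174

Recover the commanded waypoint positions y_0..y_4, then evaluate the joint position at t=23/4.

y_0=-3 y_1=5 y_2=-5 y_3=4 y_4=5
S(23/4) = 20727/3712

y_0 = S_0(0) = a_0 = -3
y_1 = S_1(0) = a_1 = 5
y_2 = S_2(0) = a_2 = -5
y_3 = S_3(0) = a_3 = 4
y_4 = S_3(1) = 5
t_q=23/4 is in segment 3 (τ=3/4); S_3(τ)=20727/3712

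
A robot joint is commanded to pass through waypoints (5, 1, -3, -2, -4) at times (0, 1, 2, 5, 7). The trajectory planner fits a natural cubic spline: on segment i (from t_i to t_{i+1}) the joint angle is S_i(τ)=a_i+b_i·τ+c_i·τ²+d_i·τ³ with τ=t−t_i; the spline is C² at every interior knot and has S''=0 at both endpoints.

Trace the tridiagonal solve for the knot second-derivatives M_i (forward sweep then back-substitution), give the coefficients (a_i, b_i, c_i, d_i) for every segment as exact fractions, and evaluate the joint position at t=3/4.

  seg 0: a=5 b=-1573/411 c=0 d=-71/411
  seg 1: a=1 b=-1786/411 c=-71/137 d=355/411
  seg 2: a=-3 b=-1147/411 c=284/137 d=-424/1233
  seg 3: a=-2 b=149/411 c=-140/137 d=70/411
S(3/4) = 18033/8768

Δ: Δ0=-4, Δ1=-4, Δ2=1/3, Δ3=-1
row 1: diag=4, rhs=0; c'=1/4, d'=0
row 2: denom=8−1·1/4=31/4; d'=(26−1·0)/(31/4)=104/31
row 3: denom=10−3·12/31=274/31; d'=(-8−3·104/31)/(274/31)=-280/137
back: M3=-280/137
back: M2=104/31−12/31·-280/137=568/137
back: M1=0−1/4·568/137=-142/137
M: M0=0, M1=-142/137, M2=568/137, M3=-280/137, M4=0
seg 0: a=5, c=M0/2=0, d=(M1−M0)/(6·1)=-71/411, b=Δ0−h0·(2M0+M1)/6=-1573/411
seg 1: a=1, c=M1/2=-71/137, d=(M2−M1)/(6·1)=355/411, b=Δ1−h1·(2M1+M2)/6=-1786/411
seg 2: a=-3, c=M2/2=284/137, d=(M3−M2)/(6·3)=-424/1233, b=Δ2−h2·(2M2+M3)/6=-1147/411
seg 3: a=-2, c=M3/2=-140/137, d=(M4−M3)/(6·2)=70/411, b=Δ3−h3·(2M3+M4)/6=149/411
t_q=3/4 → seg 0, τ=3/4; S=5+-1573/411·τ+0·τ²+-71/411·τ³=18033/8768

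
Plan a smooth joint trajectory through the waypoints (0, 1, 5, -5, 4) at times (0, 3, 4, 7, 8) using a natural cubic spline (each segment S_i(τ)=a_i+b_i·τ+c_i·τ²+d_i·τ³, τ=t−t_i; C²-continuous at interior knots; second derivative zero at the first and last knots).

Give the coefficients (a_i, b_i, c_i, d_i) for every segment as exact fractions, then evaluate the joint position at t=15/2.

  seg 0: a=0 b=-187/108 c=0 d=223/972
  seg 1: a=1 b=241/54 c=223/108 d=-91/36
  seg 2: a=5 b=109/108 c=-149/27 d=1319/972
  seg 3: a=-5 b=245/54 c=241/36 d=-241/108
S(15/2) = -385/288

Δ: Δ0=1/3, Δ1=4, Δ2=-10/3, Δ3=9
row 1: diag=8, rhs=22; c'=1/8, d'=11/4
row 2: denom=8−1·1/8=63/8; d'=(-44−1·11/4)/(63/8)=-374/63
row 3: denom=8−3·8/21=48/7; d'=(74−3·-374/63)/(48/7)=241/18
back: M3=241/18
back: M2=-374/63−8/21·241/18=-298/27
back: M1=11/4−1/8·-298/27=223/54
M: M0=0, M1=223/54, M2=-298/27, M3=241/18, M4=0
seg 0: a=0, c=M0/2=0, d=(M1−M0)/(6·3)=223/972, b=Δ0−h0·(2M0+M1)/6=-187/108
seg 1: a=1, c=M1/2=223/108, d=(M2−M1)/(6·1)=-91/36, b=Δ1−h1·(2M1+M2)/6=241/54
seg 2: a=5, c=M2/2=-149/27, d=(M3−M2)/(6·3)=1319/972, b=Δ2−h2·(2M2+M3)/6=109/108
seg 3: a=-5, c=M3/2=241/36, d=(M4−M3)/(6·1)=-241/108, b=Δ3−h3·(2M3+M4)/6=245/54
t_q=15/2 → seg 3, τ=1/2; S=-5+245/54·τ+241/36·τ²+-241/108·τ³=-385/288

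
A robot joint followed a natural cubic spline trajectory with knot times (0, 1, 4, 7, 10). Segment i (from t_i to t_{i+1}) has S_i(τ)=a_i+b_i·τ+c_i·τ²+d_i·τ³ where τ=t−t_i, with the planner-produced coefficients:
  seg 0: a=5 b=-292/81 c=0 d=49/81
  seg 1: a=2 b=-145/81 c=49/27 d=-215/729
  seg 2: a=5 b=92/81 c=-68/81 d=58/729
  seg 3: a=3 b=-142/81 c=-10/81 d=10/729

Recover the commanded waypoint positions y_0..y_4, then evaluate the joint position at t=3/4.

y_0 = S_0(0) = a_0 = 5
y_1 = S_1(0) = a_1 = 2
y_2 = S_2(0) = a_2 = 5
y_3 = S_3(0) = a_3 = 3
y_4 = S_3(3) = -3
t_q=3/4 is in segment 0 (τ=3/4); S_0(τ)=4409/1728

y_0=5 y_1=2 y_2=5 y_3=3 y_4=-3
S(3/4) = 4409/1728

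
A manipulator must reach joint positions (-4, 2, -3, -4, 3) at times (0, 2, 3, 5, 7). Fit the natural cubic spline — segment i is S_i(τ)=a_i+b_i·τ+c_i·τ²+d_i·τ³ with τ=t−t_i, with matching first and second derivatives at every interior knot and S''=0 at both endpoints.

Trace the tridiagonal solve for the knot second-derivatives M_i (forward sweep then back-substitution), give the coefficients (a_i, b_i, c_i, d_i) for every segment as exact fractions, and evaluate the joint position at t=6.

Δ: Δ0=3, Δ1=-5, Δ2=-1/2, Δ3=7/2
row 1: diag=6, rhs=-48; c'=1/6, d'=-8
row 2: denom=6−1·1/6=35/6; d'=(27−1·-8)/(35/6)=6
row 3: denom=8−2·12/35=256/35; d'=(24−2·6)/(256/35)=105/64
back: M3=105/64
back: M2=6−12/35·105/64=87/16
back: M1=-8−1/6·87/16=-285/32
M: M0=0, M1=-285/32, M2=87/16, M3=105/64, M4=0
seg 0: a=-4, c=M0/2=0, d=(M1−M0)/(6·2)=-95/128, b=Δ0−h0·(2M0+M1)/6=191/32
seg 1: a=2, c=M1/2=-285/64, d=(M2−M1)/(6·1)=153/64, b=Δ1−h1·(2M1+M2)/6=-47/16
seg 2: a=-3, c=M2/2=87/32, d=(M3−M2)/(6·2)=-81/256, b=Δ2−h2·(2M2+M3)/6=-299/64
seg 3: a=-4, c=M3/2=105/128, d=(M4−M3)/(6·2)=-35/256, b=Δ3−h3·(2M3+M4)/6=77/32
t_q=6 → seg 3, τ=1; S=-4+77/32·τ+105/128·τ²+-35/256·τ³=-233/256

  seg 0: a=-4 b=191/32 c=0 d=-95/128
  seg 1: a=2 b=-47/16 c=-285/64 d=153/64
  seg 2: a=-3 b=-299/64 c=87/32 d=-81/256
  seg 3: a=-4 b=77/32 c=105/128 d=-35/256
S(6) = -233/256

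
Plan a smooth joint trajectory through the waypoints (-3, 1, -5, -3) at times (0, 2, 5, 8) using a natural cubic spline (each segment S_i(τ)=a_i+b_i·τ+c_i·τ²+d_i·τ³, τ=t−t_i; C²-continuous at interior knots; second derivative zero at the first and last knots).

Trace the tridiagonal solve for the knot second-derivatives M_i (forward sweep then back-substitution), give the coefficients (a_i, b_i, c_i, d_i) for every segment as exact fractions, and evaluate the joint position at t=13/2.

  seg 0: a=-3 b=334/111 c=0 d=-28/111
  seg 1: a=1 b=-2/111 c=-56/37 d=284/999
  seg 2: a=-5 b=-158/111 c=116/111 d=-116/999
S(13/2) = -383/74

Δ: Δ0=2, Δ1=-2, Δ2=2/3
row 1: diag=10, rhs=-24; c'=3/10, d'=-12/5
row 2: denom=12−3·3/10=111/10; d'=(16−3·-12/5)/(111/10)=232/111
back: M2=232/111
back: M1=-12/5−3/10·232/111=-112/37
M: M0=0, M1=-112/37, M2=232/111, M3=0
seg 0: a=-3, c=M0/2=0, d=(M1−M0)/(6·2)=-28/111, b=Δ0−h0·(2M0+M1)/6=334/111
seg 1: a=1, c=M1/2=-56/37, d=(M2−M1)/(6·3)=284/999, b=Δ1−h1·(2M1+M2)/6=-2/111
seg 2: a=-5, c=M2/2=116/111, d=(M3−M2)/(6·3)=-116/999, b=Δ2−h2·(2M2+M3)/6=-158/111
t_q=13/2 → seg 2, τ=3/2; S=-5+-158/111·τ+116/111·τ²+-116/999·τ³=-383/74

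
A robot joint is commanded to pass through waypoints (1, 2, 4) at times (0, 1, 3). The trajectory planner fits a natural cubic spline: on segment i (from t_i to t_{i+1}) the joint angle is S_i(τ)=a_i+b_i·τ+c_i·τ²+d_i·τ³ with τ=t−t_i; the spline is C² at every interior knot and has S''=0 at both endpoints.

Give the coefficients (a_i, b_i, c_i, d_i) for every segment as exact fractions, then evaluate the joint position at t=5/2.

  seg 0: a=1 b=1 c=0 d=0
  seg 1: a=2 b=1 c=0 d=0
S(5/2) = 7/2

Δ: Δ0=1, Δ1=1
row 1: diag=6, rhs=0; c'=1/3, d'=0
back: M1=0
M: M0=0, M1=0, M2=0
seg 0: a=1, c=M0/2=0, d=(M1−M0)/(6·1)=0, b=Δ0−h0·(2M0+M1)/6=1
seg 1: a=2, c=M1/2=0, d=(M2−M1)/(6·2)=0, b=Δ1−h1·(2M1+M2)/6=1
t_q=5/2 → seg 1, τ=3/2; S=2+1·τ+0·τ²+0·τ³=7/2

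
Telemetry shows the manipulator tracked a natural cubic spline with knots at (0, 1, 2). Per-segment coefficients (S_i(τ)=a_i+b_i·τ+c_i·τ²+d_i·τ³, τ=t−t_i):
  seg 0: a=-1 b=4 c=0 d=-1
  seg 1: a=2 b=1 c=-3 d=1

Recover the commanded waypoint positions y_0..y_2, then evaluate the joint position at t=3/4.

y_0 = S_0(0) = a_0 = -1
y_1 = S_1(0) = a_1 = 2
y_2 = S_1(1) = 1
t_q=3/4 is in segment 0 (τ=3/4); S_0(τ)=101/64

y_0=-1 y_1=2 y_2=1
S(3/4) = 101/64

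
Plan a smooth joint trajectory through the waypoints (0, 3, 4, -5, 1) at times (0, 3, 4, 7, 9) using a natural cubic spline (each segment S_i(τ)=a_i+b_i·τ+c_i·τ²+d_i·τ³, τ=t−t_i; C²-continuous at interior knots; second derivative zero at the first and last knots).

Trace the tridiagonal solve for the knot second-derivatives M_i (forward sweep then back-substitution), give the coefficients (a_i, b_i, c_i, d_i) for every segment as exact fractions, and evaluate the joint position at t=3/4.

  seg 0: a=0 b=64/93 c=0 d=29/837
  seg 1: a=3 b=151/93 c=29/93 d=-29/31
  seg 2: a=4 b=-52/93 c=-232/93 d=469/837
  seg 3: a=-5 b=-37/93 c=79/31 d=-79/186
S(3/4) = 1053/1984

Δ: Δ0=1, Δ1=1, Δ2=-3, Δ3=3
row 1: diag=8, rhs=0; c'=1/8, d'=0
row 2: denom=8−1·1/8=63/8; d'=(-24−1·0)/(63/8)=-64/21
row 3: denom=10−3·8/21=62/7; d'=(36−3·-64/21)/(62/7)=158/31
back: M3=158/31
back: M2=-64/21−8/21·158/31=-464/93
back: M1=0−1/8·-464/93=58/93
M: M0=0, M1=58/93, M2=-464/93, M3=158/31, M4=0
seg 0: a=0, c=M0/2=0, d=(M1−M0)/(6·3)=29/837, b=Δ0−h0·(2M0+M1)/6=64/93
seg 1: a=3, c=M1/2=29/93, d=(M2−M1)/(6·1)=-29/31, b=Δ1−h1·(2M1+M2)/6=151/93
seg 2: a=4, c=M2/2=-232/93, d=(M3−M2)/(6·3)=469/837, b=Δ2−h2·(2M2+M3)/6=-52/93
seg 3: a=-5, c=M3/2=79/31, d=(M4−M3)/(6·2)=-79/186, b=Δ3−h3·(2M3+M4)/6=-37/93
t_q=3/4 → seg 0, τ=3/4; S=0+64/93·τ+0·τ²+29/837·τ³=1053/1984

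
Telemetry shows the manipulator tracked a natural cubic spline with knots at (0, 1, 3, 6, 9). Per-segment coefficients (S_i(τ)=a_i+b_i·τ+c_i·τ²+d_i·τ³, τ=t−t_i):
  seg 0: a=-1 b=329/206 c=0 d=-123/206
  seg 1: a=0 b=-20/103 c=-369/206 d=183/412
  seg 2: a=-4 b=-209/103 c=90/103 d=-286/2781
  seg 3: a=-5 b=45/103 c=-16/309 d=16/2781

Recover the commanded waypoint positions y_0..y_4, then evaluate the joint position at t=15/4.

y_0=-1 y_1=0 y_2=-4 y_3=-5 y_4=-4
S(15/4) = -16723/3296

y_0 = S_0(0) = a_0 = -1
y_1 = S_1(0) = a_1 = 0
y_2 = S_2(0) = a_2 = -4
y_3 = S_3(0) = a_3 = -5
y_4 = S_3(3) = -4
t_q=15/4 is in segment 2 (τ=3/4); S_2(τ)=-16723/3296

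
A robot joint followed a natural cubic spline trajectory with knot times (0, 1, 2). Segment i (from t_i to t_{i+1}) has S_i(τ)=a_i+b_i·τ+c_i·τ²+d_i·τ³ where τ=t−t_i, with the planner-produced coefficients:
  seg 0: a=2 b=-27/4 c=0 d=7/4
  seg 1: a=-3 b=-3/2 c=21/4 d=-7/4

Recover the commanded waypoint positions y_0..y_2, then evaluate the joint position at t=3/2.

y_0 = S_0(0) = a_0 = 2
y_1 = S_1(0) = a_1 = -3
y_2 = S_1(1) = -1
t_q=3/2 is in segment 1 (τ=1/2); S_1(τ)=-85/32

y_0=2 y_1=-3 y_2=-1
S(3/2) = -85/32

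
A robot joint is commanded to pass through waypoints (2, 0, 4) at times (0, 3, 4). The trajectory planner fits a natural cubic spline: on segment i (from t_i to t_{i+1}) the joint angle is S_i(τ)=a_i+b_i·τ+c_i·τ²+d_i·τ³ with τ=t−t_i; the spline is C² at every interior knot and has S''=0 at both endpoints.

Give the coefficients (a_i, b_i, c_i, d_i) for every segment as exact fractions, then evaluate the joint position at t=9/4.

  seg 0: a=2 b=-29/12 c=0 d=7/36
  seg 1: a=0 b=17/6 c=7/4 d=-7/12
S(9/4) = -313/256

Δ: Δ0=-2/3, Δ1=4
row 1: diag=8, rhs=28; c'=1/8, d'=7/2
back: M1=7/2
M: M0=0, M1=7/2, M2=0
seg 0: a=2, c=M0/2=0, d=(M1−M0)/(6·3)=7/36, b=Δ0−h0·(2M0+M1)/6=-29/12
seg 1: a=0, c=M1/2=7/4, d=(M2−M1)/(6·1)=-7/12, b=Δ1−h1·(2M1+M2)/6=17/6
t_q=9/4 → seg 0, τ=9/4; S=2+-29/12·τ+0·τ²+7/36·τ³=-313/256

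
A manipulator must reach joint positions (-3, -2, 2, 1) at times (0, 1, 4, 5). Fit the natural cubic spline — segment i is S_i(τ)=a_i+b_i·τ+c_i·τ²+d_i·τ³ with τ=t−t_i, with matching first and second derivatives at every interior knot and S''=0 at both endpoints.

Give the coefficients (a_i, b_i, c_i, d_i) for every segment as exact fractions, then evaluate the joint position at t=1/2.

  seg 0: a=-3 b=136/165 c=0 d=29/165
  seg 1: a=-2 b=223/165 c=29/55 d=-8/45
  seg 2: a=2 b=-47/165 c=-59/55 d=59/165
S(1/2) = -1129/440

Δ: Δ0=1, Δ1=4/3, Δ2=-1
row 1: diag=8, rhs=2; c'=3/8, d'=1/4
row 2: denom=8−3·3/8=55/8; d'=(-14−3·1/4)/(55/8)=-118/55
back: M2=-118/55
back: M1=1/4−3/8·-118/55=58/55
M: M0=0, M1=58/55, M2=-118/55, M3=0
seg 0: a=-3, c=M0/2=0, d=(M1−M0)/(6·1)=29/165, b=Δ0−h0·(2M0+M1)/6=136/165
seg 1: a=-2, c=M1/2=29/55, d=(M2−M1)/(6·3)=-8/45, b=Δ1−h1·(2M1+M2)/6=223/165
seg 2: a=2, c=M2/2=-59/55, d=(M3−M2)/(6·1)=59/165, b=Δ2−h2·(2M2+M3)/6=-47/165
t_q=1/2 → seg 0, τ=1/2; S=-3+136/165·τ+0·τ²+29/165·τ³=-1129/440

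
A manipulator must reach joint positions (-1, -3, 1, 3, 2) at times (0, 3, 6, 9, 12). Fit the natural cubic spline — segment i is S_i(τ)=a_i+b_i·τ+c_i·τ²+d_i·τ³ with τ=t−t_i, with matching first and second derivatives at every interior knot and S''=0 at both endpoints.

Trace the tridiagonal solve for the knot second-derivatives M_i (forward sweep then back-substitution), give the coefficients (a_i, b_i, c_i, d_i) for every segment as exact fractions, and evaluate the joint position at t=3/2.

  seg 0: a=-1 b=-69/56 c=0 d=95/1512
  seg 1: a=-3 b=13/28 c=95/168 d=-139/1512
  seg 2: a=1 b=11/8 c=-11/42 d=13/1512
  seg 3: a=3 b=1/28 c=-31/168 d=31/1512
S(3/2) = -1181/448

Δ: Δ0=-2/3, Δ1=4/3, Δ2=2/3, Δ3=-1/3
row 1: diag=12, rhs=12; c'=1/4, d'=1
row 2: denom=12−3·1/4=45/4; d'=(-4−3·1)/(45/4)=-28/45
row 3: denom=12−3·4/15=56/5; d'=(-6−3·-28/45)/(56/5)=-31/84
back: M3=-31/84
back: M2=-28/45−4/15·-31/84=-11/21
back: M1=1−1/4·-11/21=95/84
M: M0=0, M1=95/84, M2=-11/21, M3=-31/84, M4=0
seg 0: a=-1, c=M0/2=0, d=(M1−M0)/(6·3)=95/1512, b=Δ0−h0·(2M0+M1)/6=-69/56
seg 1: a=-3, c=M1/2=95/168, d=(M2−M1)/(6·3)=-139/1512, b=Δ1−h1·(2M1+M2)/6=13/28
seg 2: a=1, c=M2/2=-11/42, d=(M3−M2)/(6·3)=13/1512, b=Δ2−h2·(2M2+M3)/6=11/8
seg 3: a=3, c=M3/2=-31/168, d=(M4−M3)/(6·3)=31/1512, b=Δ3−h3·(2M3+M4)/6=1/28
t_q=3/2 → seg 0, τ=3/2; S=-1+-69/56·τ+0·τ²+95/1512·τ³=-1181/448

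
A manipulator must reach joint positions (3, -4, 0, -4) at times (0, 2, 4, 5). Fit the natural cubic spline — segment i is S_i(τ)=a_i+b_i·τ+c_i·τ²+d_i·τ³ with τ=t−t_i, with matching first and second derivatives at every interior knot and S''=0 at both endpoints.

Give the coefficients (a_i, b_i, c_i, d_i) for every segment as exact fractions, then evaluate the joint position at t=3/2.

  seg 0: a=3 b=-61/11 c=0 d=45/88
  seg 1: a=-4 b=13/22 c=135/44 d=-13/11
  seg 2: a=0 b=-29/22 c=-177/44 d=59/44
S(3/2) = -2529/704

Δ: Δ0=-7/2, Δ1=2, Δ2=-4
row 1: diag=8, rhs=33; c'=1/4, d'=33/8
row 2: denom=6−2·1/4=11/2; d'=(-36−2·33/8)/(11/2)=-177/22
back: M2=-177/22
back: M1=33/8−1/4·-177/22=135/22
M: M0=0, M1=135/22, M2=-177/22, M3=0
seg 0: a=3, c=M0/2=0, d=(M1−M0)/(6·2)=45/88, b=Δ0−h0·(2M0+M1)/6=-61/11
seg 1: a=-4, c=M1/2=135/44, d=(M2−M1)/(6·2)=-13/11, b=Δ1−h1·(2M1+M2)/6=13/22
seg 2: a=0, c=M2/2=-177/44, d=(M3−M2)/(6·1)=59/44, b=Δ2−h2·(2M2+M3)/6=-29/22
t_q=3/2 → seg 0, τ=3/2; S=3+-61/11·τ+0·τ²+45/88·τ³=-2529/704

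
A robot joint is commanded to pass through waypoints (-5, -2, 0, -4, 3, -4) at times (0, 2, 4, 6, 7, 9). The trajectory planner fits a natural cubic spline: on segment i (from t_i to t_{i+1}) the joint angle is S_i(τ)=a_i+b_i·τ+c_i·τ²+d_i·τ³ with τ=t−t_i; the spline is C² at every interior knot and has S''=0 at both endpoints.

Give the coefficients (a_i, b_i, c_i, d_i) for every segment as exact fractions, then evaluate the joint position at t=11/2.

  seg 0: a=-5 b=1091/954 c=0 d=85/954
  seg 1: a=-2 b=2111/954 c=85/159 d=-2177/3816
  seg 2: a=0 b=-1190/477 c=-1837/636 d=5983/3816
  seg 3: a=-4 b=4547/954 c=691/106 d=-2044/477
  seg 4: a=3 b=4721/954 c=-2015/318 d=2015/1908
S(11/2) = -50365/10176

Δ: Δ0=3/2, Δ1=1, Δ2=-2, Δ3=7, Δ4=-7/2
row 1: diag=8, rhs=-3; c'=1/4, d'=-3/8
row 2: denom=8−2·1/4=15/2; d'=(-18−2·-3/8)/(15/2)=-23/10
row 3: denom=6−2·4/15=82/15; d'=(54−2·-23/10)/(82/15)=879/82
row 4: denom=6−1·15/82=477/82; d'=(-63−1·879/82)/(477/82)=-2015/159
back: M4=-2015/159
back: M3=879/82−15/82·-2015/159=691/53
back: M2=-23/10−4/15·691/53=-1837/318
back: M1=-3/8−1/4·-1837/318=170/159
M: M0=0, M1=170/159, M2=-1837/318, M3=691/53, M4=-2015/159, M5=0
seg 0: a=-5, c=M0/2=0, d=(M1−M0)/(6·2)=85/954, b=Δ0−h0·(2M0+M1)/6=1091/954
seg 1: a=-2, c=M1/2=85/159, d=(M2−M1)/(6·2)=-2177/3816, b=Δ1−h1·(2M1+M2)/6=2111/954
seg 2: a=0, c=M2/2=-1837/636, d=(M3−M2)/(6·2)=5983/3816, b=Δ2−h2·(2M2+M3)/6=-1190/477
seg 3: a=-4, c=M3/2=691/106, d=(M4−M3)/(6·1)=-2044/477, b=Δ3−h3·(2M3+M4)/6=4547/954
seg 4: a=3, c=M4/2=-2015/318, d=(M5−M4)/(6·2)=2015/1908, b=Δ4−h4·(2M4+M5)/6=4721/954
t_q=11/2 → seg 2, τ=3/2; S=0+-1190/477·τ+-1837/636·τ²+5983/3816·τ³=-50365/10176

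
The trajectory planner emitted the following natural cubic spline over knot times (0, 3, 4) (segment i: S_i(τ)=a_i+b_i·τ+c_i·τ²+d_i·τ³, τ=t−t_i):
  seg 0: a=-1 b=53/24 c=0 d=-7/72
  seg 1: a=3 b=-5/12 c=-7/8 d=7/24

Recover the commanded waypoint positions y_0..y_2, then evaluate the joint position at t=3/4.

y_0 = S_0(0) = a_0 = -1
y_1 = S_1(0) = a_1 = 3
y_2 = S_1(1) = 2
t_q=3/4 is in segment 0 (τ=3/4); S_0(τ)=315/512

y_0=-1 y_1=3 y_2=2
S(3/4) = 315/512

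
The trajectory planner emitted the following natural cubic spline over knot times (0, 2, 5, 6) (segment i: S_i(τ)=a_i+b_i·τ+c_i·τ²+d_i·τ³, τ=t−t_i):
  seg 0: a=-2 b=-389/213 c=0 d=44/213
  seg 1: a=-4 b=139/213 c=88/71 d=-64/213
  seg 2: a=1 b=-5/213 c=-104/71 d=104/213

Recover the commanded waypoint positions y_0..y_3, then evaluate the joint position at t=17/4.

y_0=-2 y_1=-4 y_2=1 y_3=0
S(17/4) = 91/284

y_0 = S_0(0) = a_0 = -2
y_1 = S_1(0) = a_1 = -4
y_2 = S_2(0) = a_2 = 1
y_3 = S_2(1) = 0
t_q=17/4 is in segment 1 (τ=9/4); S_1(τ)=91/284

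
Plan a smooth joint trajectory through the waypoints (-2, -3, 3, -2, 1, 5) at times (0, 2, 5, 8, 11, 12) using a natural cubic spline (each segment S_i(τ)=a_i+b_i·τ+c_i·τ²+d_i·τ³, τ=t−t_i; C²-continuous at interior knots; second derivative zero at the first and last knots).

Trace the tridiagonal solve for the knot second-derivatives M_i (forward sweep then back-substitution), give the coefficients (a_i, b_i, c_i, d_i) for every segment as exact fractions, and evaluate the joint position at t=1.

Δ: Δ0=-1/2, Δ1=2, Δ2=-5/3, Δ3=1, Δ4=4
row 1: diag=10, rhs=15; c'=3/10, d'=3/2
row 2: denom=12−3·3/10=111/10; d'=(-22−3·3/2)/(111/10)=-265/111
row 3: denom=12−3·10/37=414/37; d'=(16−3·-265/111)/(414/37)=857/414
row 4: denom=8−3·37/138=331/46; d'=(18−3·857/414)/(331/46)=1627/993
back: M4=1627/993
back: M3=857/414−37/138·1627/993=4858/2979
back: M2=-265/111−10/37·4858/2979=-8425/2979
back: M1=3/2−3/10·-8425/2979=2332/993
M: M0=0, M1=2332/993, M2=-8425/2979, M3=4858/2979, M4=1627/993, M5=0
seg 0: a=-2, c=M0/2=0, d=(M1−M0)/(6·2)=583/2979, b=Δ0−h0·(2M0+M1)/6=-7643/5958
seg 1: a=-3, c=M1/2=1166/993, d=(M2−M1)/(6·3)=-15421/53622, b=Δ1−h1·(2M1+M2)/6=6349/5958
seg 2: a=3, c=M2/2=-8425/5958, d=(M3−M2)/(6·3)=13283/53622, b=Δ2−h2·(2M2+M3)/6=1031/2979
seg 3: a=-2, c=M3/2=2429/2979, d=(M4−M3)/(6·3)=23/53622, b=Δ3−h3·(2M3+M4)/6=-8639/5958
seg 4: a=1, c=M4/2=1627/1986, d=(M5−M4)/(6·1)=-1627/5958, b=Δ4−h4·(2M4+M5)/6=10289/2979
t_q=1 → seg 0, τ=1; S=-2+-7643/5958·τ+0·τ²+583/2979·τ³=-6131/1986

  seg 0: a=-2 b=-7643/5958 c=0 d=583/2979
  seg 1: a=-3 b=6349/5958 c=1166/993 d=-15421/53622
  seg 2: a=3 b=1031/2979 c=-8425/5958 d=13283/53622
  seg 3: a=-2 b=-8639/5958 c=2429/2979 d=23/53622
  seg 4: a=1 b=10289/2979 c=1627/1986 d=-1627/5958
S(1) = -6131/1986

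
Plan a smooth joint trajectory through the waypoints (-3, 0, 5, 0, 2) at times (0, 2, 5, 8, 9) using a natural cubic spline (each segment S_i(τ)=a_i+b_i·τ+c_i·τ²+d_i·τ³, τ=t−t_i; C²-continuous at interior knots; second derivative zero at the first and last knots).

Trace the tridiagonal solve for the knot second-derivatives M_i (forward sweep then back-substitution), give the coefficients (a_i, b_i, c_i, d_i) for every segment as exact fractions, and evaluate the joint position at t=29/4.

  seg 0: a=-3 b=157/133 c=0 d=85/1064
  seg 1: a=0 b=569/266 c=255/532 d=-3049/14364
  seg 2: a=5 b=-381/532 c=-571/399 d=5335/14364
  seg 3: a=0 b=193/266 c=1017/532 d=-339/532
S(29/4) = 671/1792

Δ: Δ0=3/2, Δ1=5/3, Δ2=-5/3, Δ3=2
row 1: diag=10, rhs=1; c'=3/10, d'=1/10
row 2: denom=12−3·3/10=111/10; d'=(-20−3·1/10)/(111/10)=-203/111
row 3: denom=8−3·10/37=266/37; d'=(22−3·-203/111)/(266/37)=1017/266
back: M3=1017/266
back: M2=-203/111−10/37·1017/266=-1142/399
back: M1=1/10−3/10·-1142/399=255/266
M: M0=0, M1=255/266, M2=-1142/399, M3=1017/266, M4=0
seg 0: a=-3, c=M0/2=0, d=(M1−M0)/(6·2)=85/1064, b=Δ0−h0·(2M0+M1)/6=157/133
seg 1: a=0, c=M1/2=255/532, d=(M2−M1)/(6·3)=-3049/14364, b=Δ1−h1·(2M1+M2)/6=569/266
seg 2: a=5, c=M2/2=-571/399, d=(M3−M2)/(6·3)=5335/14364, b=Δ2−h2·(2M2+M3)/6=-381/532
seg 3: a=0, c=M3/2=1017/532, d=(M4−M3)/(6·1)=-339/532, b=Δ3−h3·(2M3+M4)/6=193/266
t_q=29/4 → seg 2, τ=9/4; S=5+-381/532·τ+-571/399·τ²+5335/14364·τ³=671/1792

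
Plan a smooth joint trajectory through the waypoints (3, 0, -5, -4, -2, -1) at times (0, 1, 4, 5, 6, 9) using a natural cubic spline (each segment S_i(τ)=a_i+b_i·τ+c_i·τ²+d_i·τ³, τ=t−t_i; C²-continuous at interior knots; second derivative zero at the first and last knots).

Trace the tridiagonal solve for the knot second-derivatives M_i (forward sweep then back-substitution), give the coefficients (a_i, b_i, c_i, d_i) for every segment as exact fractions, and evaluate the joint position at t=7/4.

Δ: Δ0=-3, Δ1=-5/3, Δ2=1, Δ3=2, Δ4=1/3
row 1: diag=8, rhs=8; c'=3/8, d'=1
row 2: denom=8−3·3/8=55/8; d'=(16−3·1)/(55/8)=104/55
row 3: denom=4−1·8/55=212/55; d'=(6−1·104/55)/(212/55)=113/106
row 4: denom=8−1·55/212=1641/212; d'=(-10−1·113/106)/(1641/212)=-782/547
back: M4=-782/547
back: M3=113/106−55/212·-782/547=786/547
back: M2=104/55−8/55·786/547=920/547
back: M1=1−3/8·920/547=202/547
M: M0=0, M1=202/547, M2=920/547, M3=786/547, M4=-782/547, M5=0
seg 0: a=3, c=M0/2=0, d=(M1−M0)/(6·1)=101/1641, b=Δ0−h0·(2M0+M1)/6=-5024/1641
seg 1: a=0, c=M1/2=101/547, d=(M2−M1)/(6·3)=359/4923, b=Δ1−h1·(2M1+M2)/6=-4721/1641
seg 2: a=-5, c=M2/2=460/547, d=(M3−M2)/(6·1)=-67/1641, b=Δ2−h2·(2M2+M3)/6=328/1641
seg 3: a=-4, c=M3/2=393/547, d=(M4−M3)/(6·1)=-784/1641, b=Δ3−h3·(2M3+M4)/6=2887/1641
seg 4: a=-2, c=M4/2=-391/547, d=(M5−M4)/(6·3)=391/4923, b=Δ4−h4·(2M4+M5)/6=2893/1641
t_q=7/4 → seg 1, τ=3/4; S=0+-4721/1641·τ+101/547·τ²+359/4923·τ³=-70823/35008

  seg 0: a=3 b=-5024/1641 c=0 d=101/1641
  seg 1: a=0 b=-4721/1641 c=101/547 d=359/4923
  seg 2: a=-5 b=328/1641 c=460/547 d=-67/1641
  seg 3: a=-4 b=2887/1641 c=393/547 d=-784/1641
  seg 4: a=-2 b=2893/1641 c=-391/547 d=391/4923
S(7/4) = -70823/35008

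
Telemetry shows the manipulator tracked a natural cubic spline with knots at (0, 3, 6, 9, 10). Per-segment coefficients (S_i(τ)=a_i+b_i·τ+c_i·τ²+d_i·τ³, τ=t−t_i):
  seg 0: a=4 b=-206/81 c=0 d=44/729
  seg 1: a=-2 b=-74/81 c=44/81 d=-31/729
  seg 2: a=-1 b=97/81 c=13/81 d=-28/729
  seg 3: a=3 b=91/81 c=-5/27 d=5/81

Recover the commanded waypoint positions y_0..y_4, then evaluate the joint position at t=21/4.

y_0 = S_0(0) = a_0 = 4
y_1 = S_1(0) = a_1 = -2
y_2 = S_2(0) = a_2 = -1
y_3 = S_3(0) = a_3 = 3
y_4 = S_3(1) = 4
t_q=21/4 is in segment 1 (τ=9/4); S_1(τ)=-1031/576

y_0=4 y_1=-2 y_2=-1 y_3=3 y_4=4
S(21/4) = -1031/576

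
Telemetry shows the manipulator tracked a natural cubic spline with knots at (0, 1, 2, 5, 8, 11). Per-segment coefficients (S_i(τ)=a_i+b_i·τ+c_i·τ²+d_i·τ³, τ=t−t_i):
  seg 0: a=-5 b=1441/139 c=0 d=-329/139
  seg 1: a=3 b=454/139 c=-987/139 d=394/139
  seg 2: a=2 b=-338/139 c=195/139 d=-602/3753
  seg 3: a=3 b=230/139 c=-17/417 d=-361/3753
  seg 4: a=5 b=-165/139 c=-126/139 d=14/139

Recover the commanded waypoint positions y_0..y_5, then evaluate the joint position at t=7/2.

y_0 = S_0(0) = a_0 = -5
y_1 = S_1(0) = a_1 = 3
y_2 = S_2(0) = a_2 = 2
y_3 = S_3(0) = a_3 = 3
y_4 = S_4(0) = a_4 = 5
y_5 = S_4(3) = -4
t_q=7/2 is in segment 2 (τ=3/2); S_2(τ)=269/278

y_0=-5 y_1=3 y_2=2 y_3=3 y_4=5 y_5=-4
S(7/2) = 269/278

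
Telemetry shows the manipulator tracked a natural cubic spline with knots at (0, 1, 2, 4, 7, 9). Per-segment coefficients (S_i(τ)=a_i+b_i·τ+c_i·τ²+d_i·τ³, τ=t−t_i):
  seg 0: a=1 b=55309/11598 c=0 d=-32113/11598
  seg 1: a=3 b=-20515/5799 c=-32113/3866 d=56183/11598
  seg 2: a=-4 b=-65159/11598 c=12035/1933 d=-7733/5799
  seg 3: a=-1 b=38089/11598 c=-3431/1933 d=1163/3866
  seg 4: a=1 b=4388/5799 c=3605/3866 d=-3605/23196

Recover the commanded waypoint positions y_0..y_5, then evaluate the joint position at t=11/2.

y_0 = S_0(0) = a_0 = 1
y_1 = S_1(0) = a_1 = 3
y_2 = S_2(0) = a_2 = -4
y_3 = S_3(0) = a_3 = -1
y_4 = S_4(0) = a_4 = 1
y_5 = S_4(2) = 5
t_q=11/2 is in segment 3 (τ=3/2); S_3(τ)=29313/30928

y_0=1 y_1=3 y_2=-4 y_3=-1 y_4=1 y_5=5
S(11/2) = 29313/30928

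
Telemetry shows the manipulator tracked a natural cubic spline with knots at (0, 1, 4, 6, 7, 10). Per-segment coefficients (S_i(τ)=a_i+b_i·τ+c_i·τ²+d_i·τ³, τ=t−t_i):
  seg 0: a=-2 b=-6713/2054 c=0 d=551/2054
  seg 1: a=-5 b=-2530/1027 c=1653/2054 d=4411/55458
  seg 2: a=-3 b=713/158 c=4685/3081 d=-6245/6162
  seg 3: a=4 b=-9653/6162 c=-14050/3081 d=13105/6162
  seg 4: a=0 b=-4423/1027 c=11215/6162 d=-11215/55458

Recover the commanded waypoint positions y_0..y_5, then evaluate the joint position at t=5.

y_0=-2 y_1=-5 y_2=-3 y_3=4 y_4=0 y_5=-2
S(5) = 6223/3081

y_0 = S_0(0) = a_0 = -2
y_1 = S_1(0) = a_1 = -5
y_2 = S_2(0) = a_2 = -3
y_3 = S_3(0) = a_3 = 4
y_4 = S_4(0) = a_4 = 0
y_5 = S_4(3) = -2
t_q=5 is in segment 2 (τ=1); S_2(τ)=6223/3081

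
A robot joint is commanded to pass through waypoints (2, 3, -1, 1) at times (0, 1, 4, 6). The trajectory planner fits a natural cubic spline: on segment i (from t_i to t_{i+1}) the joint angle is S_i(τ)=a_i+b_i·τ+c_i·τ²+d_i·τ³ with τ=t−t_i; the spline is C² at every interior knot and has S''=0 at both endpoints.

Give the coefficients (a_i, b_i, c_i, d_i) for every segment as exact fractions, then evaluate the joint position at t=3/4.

Δ: Δ0=1, Δ1=-4/3, Δ2=1
row 1: diag=8, rhs=-14; c'=3/8, d'=-7/4
row 2: denom=10−3·3/8=71/8; d'=(14−3·-7/4)/(71/8)=154/71
back: M2=154/71
back: M1=-7/4−3/8·154/71=-182/71
M: M0=0, M1=-182/71, M2=154/71, M3=0
seg 0: a=2, c=M0/2=0, d=(M1−M0)/(6·1)=-91/213, b=Δ0−h0·(2M0+M1)/6=304/213
seg 1: a=3, c=M1/2=-91/71, d=(M2−M1)/(6·3)=56/213, b=Δ1−h1·(2M1+M2)/6=31/213
seg 2: a=-1, c=M2/2=77/71, d=(M3−M2)/(6·2)=-77/426, b=Δ2−h2·(2M2+M3)/6=-95/213
t_q=3/4 → seg 0, τ=3/4; S=2+304/213·τ+0·τ²+-91/213·τ³=13133/4544

  seg 0: a=2 b=304/213 c=0 d=-91/213
  seg 1: a=3 b=31/213 c=-91/71 d=56/213
  seg 2: a=-1 b=-95/213 c=77/71 d=-77/426
S(3/4) = 13133/4544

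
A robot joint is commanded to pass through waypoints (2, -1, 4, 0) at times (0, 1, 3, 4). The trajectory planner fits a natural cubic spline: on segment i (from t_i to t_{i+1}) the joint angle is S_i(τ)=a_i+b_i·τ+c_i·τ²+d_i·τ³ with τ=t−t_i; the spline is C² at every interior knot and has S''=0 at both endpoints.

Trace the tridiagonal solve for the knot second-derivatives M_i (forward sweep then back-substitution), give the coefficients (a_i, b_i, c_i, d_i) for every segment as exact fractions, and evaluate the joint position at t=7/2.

  seg 0: a=2 b=-71/16 c=0 d=23/16
  seg 1: a=-1 b=-1/8 c=69/16 d=-3/2
  seg 2: a=4 b=-7/8 c=-75/16 d=25/16
S(7/2) = 331/128

Δ: Δ0=-3, Δ1=5/2, Δ2=-4
row 1: diag=6, rhs=33; c'=1/3, d'=11/2
row 2: denom=6−2·1/3=16/3; d'=(-39−2·11/2)/(16/3)=-75/8
back: M2=-75/8
back: M1=11/2−1/3·-75/8=69/8
M: M0=0, M1=69/8, M2=-75/8, M3=0
seg 0: a=2, c=M0/2=0, d=(M1−M0)/(6·1)=23/16, b=Δ0−h0·(2M0+M1)/6=-71/16
seg 1: a=-1, c=M1/2=69/16, d=(M2−M1)/(6·2)=-3/2, b=Δ1−h1·(2M1+M2)/6=-1/8
seg 2: a=4, c=M2/2=-75/16, d=(M3−M2)/(6·1)=25/16, b=Δ2−h2·(2M2+M3)/6=-7/8
t_q=7/2 → seg 2, τ=1/2; S=4+-7/8·τ+-75/16·τ²+25/16·τ³=331/128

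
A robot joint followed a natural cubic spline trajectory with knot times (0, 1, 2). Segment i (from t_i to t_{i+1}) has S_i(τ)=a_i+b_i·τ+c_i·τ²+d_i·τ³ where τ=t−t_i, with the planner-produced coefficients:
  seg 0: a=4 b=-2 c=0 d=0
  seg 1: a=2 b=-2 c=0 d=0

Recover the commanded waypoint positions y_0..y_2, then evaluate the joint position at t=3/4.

y_0 = S_0(0) = a_0 = 4
y_1 = S_1(0) = a_1 = 2
y_2 = S_1(1) = 0
t_q=3/4 is in segment 0 (τ=3/4); S_0(τ)=5/2

y_0=4 y_1=2 y_2=0
S(3/4) = 5/2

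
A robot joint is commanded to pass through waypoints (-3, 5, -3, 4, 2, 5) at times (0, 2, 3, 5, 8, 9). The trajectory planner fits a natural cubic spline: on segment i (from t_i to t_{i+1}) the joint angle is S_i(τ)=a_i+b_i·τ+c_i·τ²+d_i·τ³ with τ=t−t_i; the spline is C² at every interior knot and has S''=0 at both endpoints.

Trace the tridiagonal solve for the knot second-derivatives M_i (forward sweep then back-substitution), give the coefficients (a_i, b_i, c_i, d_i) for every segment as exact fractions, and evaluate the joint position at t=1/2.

  seg 0: a=-3 b=61315/6879 c=0 d=-33799/27516
  seg 1: a=5 b=-40082/6879 c=-33799/4586 d=71497/13758
  seg 2: a=-3 b=-68467/13758 c=18849/2293 d=-13696/6879
  seg 3: a=4 b=55205/13758 c=-8543/2293 d=3311/4586
  seg 4: a=2 b=7924/6879 c=12713/4586 d=-12713/13758
S(1/2) = 95619/73376

Δ: Δ0=4, Δ1=-8, Δ2=7/2, Δ3=-2/3, Δ4=3
row 1: diag=6, rhs=-72; c'=1/6, d'=-12
row 2: denom=6−1·1/6=35/6; d'=(69−1·-12)/(35/6)=486/35
row 3: denom=10−2·12/35=326/35; d'=(-25−2·486/35)/(326/35)=-1847/326
row 4: denom=8−3·105/326=2293/326; d'=(22−3·-1847/326)/(2293/326)=12713/2293
back: M4=12713/2293
back: M3=-1847/326−105/326·12713/2293=-17086/2293
back: M2=486/35−12/35·-17086/2293=37698/2293
back: M1=-12−1/6·37698/2293=-33799/2293
M: M0=0, M1=-33799/2293, M2=37698/2293, M3=-17086/2293, M4=12713/2293, M5=0
seg 0: a=-3, c=M0/2=0, d=(M1−M0)/(6·2)=-33799/27516, b=Δ0−h0·(2M0+M1)/6=61315/6879
seg 1: a=5, c=M1/2=-33799/4586, d=(M2−M1)/(6·1)=71497/13758, b=Δ1−h1·(2M1+M2)/6=-40082/6879
seg 2: a=-3, c=M2/2=18849/2293, d=(M3−M2)/(6·2)=-13696/6879, b=Δ2−h2·(2M2+M3)/6=-68467/13758
seg 3: a=4, c=M3/2=-8543/2293, d=(M4−M3)/(6·3)=3311/4586, b=Δ3−h3·(2M3+M4)/6=55205/13758
seg 4: a=2, c=M4/2=12713/4586, d=(M5−M4)/(6·1)=-12713/13758, b=Δ4−h4·(2M4+M5)/6=7924/6879
t_q=1/2 → seg 0, τ=1/2; S=-3+61315/6879·τ+0·τ²+-33799/27516·τ³=95619/73376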